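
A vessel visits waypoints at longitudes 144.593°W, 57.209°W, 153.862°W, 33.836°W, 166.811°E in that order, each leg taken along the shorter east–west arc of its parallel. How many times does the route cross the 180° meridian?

Leg 1: -144.593° → -57.209°, shortest Δλ = 87.384° (east) — does not cross 180°.
Leg 2: -57.209° → -153.862°, shortest Δλ = -96.653° (west) — does not cross 180°.
Leg 3: -153.862° → -33.836°, shortest Δλ = 120.026° (east) — does not cross 180°.
Leg 4: -33.836° → +166.811°, shortest Δλ = -159.353° (west) — crosses 180°.
Total crossings: 1.

1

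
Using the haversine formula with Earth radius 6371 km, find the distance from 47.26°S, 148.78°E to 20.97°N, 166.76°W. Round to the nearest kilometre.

8793 km

Δλ = -166.76 − 148.78 = -315.54°; wrapped into (−180°, 180°]: 44.46°.
Δφ = 20.97 − -47.26 = 68.23°.
a = sin²(Δφ/2) + cos φ₁ · cos φ₂ · sin²(Δλ/2) = 0.405264.
c = 2·atan2(√a, √(1−a)) = 1.38017 rad → d = 6371·c ≈ 8793.08 km.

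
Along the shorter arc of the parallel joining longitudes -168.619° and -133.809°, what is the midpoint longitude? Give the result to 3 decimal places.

-151.214°

Signed shortest Δλ from -168.619° to -133.809° is +34.810°.
Midpoint longitude = -168.619° + (+34.810°)/2 = -168.619° + 17.405° = -151.214°.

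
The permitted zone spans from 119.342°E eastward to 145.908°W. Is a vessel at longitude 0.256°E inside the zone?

No

Band width going east from +119.342° to -145.908°: ((-145.908 − 119.342) mod 360) = 94.750°.
Offset of +0.256° east of the west edge: ((0.256 − 119.342) mod 360) = 240.914°.
240.914° > 94.750° ⇒ outside.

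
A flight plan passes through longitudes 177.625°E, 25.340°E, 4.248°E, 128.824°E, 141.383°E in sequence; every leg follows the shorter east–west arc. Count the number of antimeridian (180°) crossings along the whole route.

Leg 1: +177.625° → +25.340°, shortest Δλ = -152.285° (west) — does not cross 180°.
Leg 2: +25.340° → +4.248°, shortest Δλ = -21.092° (west) — does not cross 180°.
Leg 3: +4.248° → +128.824°, shortest Δλ = 124.576° (east) — does not cross 180°.
Leg 4: +128.824° → +141.383°, shortest Δλ = 12.559° (east) — does not cross 180°.
Total crossings: 0.

0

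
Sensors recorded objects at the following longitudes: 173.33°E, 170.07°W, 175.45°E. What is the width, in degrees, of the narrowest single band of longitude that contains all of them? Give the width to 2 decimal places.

16.60°

Sort the longitudes: -170.07°, +173.33°, +175.45°.
Eastward gaps between consecutive values (wrapping around): 343.40°, 2.12°, 14.48°.
Largest gap = 343.40° ⇒ minimal covering band is its complement: 360° − 343.40° = 16.60°.
Band runs from +173.33° eastward to -170.07°, crossing the antimeridian.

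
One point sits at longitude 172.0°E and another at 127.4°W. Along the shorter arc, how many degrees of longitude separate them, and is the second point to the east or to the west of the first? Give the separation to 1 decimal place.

Raw difference: -127.4 − 172.0 = -299.4°.
Normalise into (−180°, 180°]: -299.4° + 360° = 60.6°.
Positive ⇒ the second point lies to the east; separation 60.6°.

60.6° east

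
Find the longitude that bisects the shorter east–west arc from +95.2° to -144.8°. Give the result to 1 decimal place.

+155.2°

Signed shortest Δλ from +95.2° to -144.8° is +120.0°.
Midpoint longitude = +95.2° + (+120.0°)/2 = +95.2° + 60.0° = +155.2°.
(The naïve average (+95.2 + -144.8)/2 = -24.8° is on the wrong side of the globe.)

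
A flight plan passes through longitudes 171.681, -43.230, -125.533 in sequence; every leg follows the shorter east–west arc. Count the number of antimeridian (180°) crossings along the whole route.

Leg 1: +171.681° → -43.230°, shortest Δλ = 145.089° (east) — crosses 180°.
Leg 2: -43.230° → -125.533°, shortest Δλ = -82.303° (west) — does not cross 180°.
Total crossings: 1.

1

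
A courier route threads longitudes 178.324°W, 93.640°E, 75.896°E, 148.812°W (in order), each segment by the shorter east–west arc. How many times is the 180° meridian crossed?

Leg 1: -178.324° → +93.640°, shortest Δλ = -88.036° (west) — crosses 180°.
Leg 2: +93.640° → +75.896°, shortest Δλ = -17.744° (west) — does not cross 180°.
Leg 3: +75.896° → -148.812°, shortest Δλ = 135.292° (east) — crosses 180°.
Total crossings: 2.

2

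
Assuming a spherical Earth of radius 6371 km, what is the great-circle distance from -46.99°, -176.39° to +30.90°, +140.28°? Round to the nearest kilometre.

Δλ = 140.28 − -176.39 = 316.67°; wrapped into (−180°, 180°]: -43.33°.
Δφ = 30.90 − -46.99 = 77.89°.
a = sin²(Δφ/2) + cos φ₁ · cos φ₂ · sin²(Δλ/2) = 0.474879.
c = 2·atan2(√a, √(1−a)) = 1.52053 rad → d = 6371·c ≈ 9687.32 km.

9687 km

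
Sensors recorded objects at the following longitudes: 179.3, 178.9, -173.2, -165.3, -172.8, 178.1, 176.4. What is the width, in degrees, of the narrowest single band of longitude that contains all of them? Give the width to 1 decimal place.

Sort the longitudes: -173.2°, -172.8°, -165.3°, +176.4°, +178.1°, +178.9°, +179.3°.
Eastward gaps between consecutive values (wrapping around): 0.4°, 7.5°, 341.7°, 1.7°, 0.8°, 0.4°, 7.5°.
Largest gap = 341.7° ⇒ minimal covering band is its complement: 360° − 341.7° = 18.3°.
Band runs from +176.4° eastward to -165.3°, crossing the antimeridian.

18.3°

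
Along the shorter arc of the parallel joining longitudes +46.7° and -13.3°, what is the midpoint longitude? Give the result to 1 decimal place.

Signed shortest Δλ from +46.7° to -13.3° is -60.0°.
Midpoint longitude = +46.7° + (-60.0°)/2 = +46.7° − 30.0° = +16.7°.

+16.7°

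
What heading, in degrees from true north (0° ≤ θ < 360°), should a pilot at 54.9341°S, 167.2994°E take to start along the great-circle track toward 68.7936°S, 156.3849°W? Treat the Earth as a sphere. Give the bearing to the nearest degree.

144°

Δλ = -156.3849 − 167.2994 = -323.6843°; wrapped into (−180°, 180°]: 36.3157°.
θ = atan2( sin Δλ · cos φ₂ , cos φ₁ · sin φ₂ − sin φ₁ · cos φ₂ · cos Δλ )
  = atan2(0.21423, -0.29705) = 144.201° → normalised to [0°, 360°): 144.201°.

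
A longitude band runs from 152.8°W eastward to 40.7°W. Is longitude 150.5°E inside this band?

No

Band width going east from -152.8° to -40.7°: ((-40.7 − -152.8) mod 360) = 112.1°.
Offset of +150.5° east of the west edge: ((150.5 − -152.8) mod 360) = 303.3°.
303.3° > 112.1° ⇒ outside.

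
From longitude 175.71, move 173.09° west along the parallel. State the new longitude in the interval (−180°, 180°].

+2.62°

Start at +175.71°; shift −173.09° → +2.62°.
+2.62° already lies in (−180°, 180°].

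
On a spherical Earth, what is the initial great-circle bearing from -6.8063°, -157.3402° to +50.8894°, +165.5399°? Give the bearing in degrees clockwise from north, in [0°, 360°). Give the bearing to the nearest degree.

Δλ = 165.5399 − -157.3402 = 322.8801°; wrapped into (−180°, 180°]: -37.1199°.
θ = atan2( sin Δλ · cos φ₂ , cos φ₁ · sin φ₂ − sin φ₁ · cos φ₂ · cos Δλ )
  = atan2(-0.38069, 0.83007) = -24.637° → normalised to [0°, 360°): 335.363°.

335°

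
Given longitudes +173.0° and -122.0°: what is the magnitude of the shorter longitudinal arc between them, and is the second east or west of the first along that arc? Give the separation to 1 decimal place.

Raw difference: -122.0 − 173.0 = -295.0°.
Normalise into (−180°, 180°]: -295.0° + 360° = 65.0°.
Positive ⇒ the second point lies to the east; separation 65.0°.

65.0° east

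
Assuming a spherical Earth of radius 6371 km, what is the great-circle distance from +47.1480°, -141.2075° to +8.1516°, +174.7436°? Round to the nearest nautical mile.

3242 nmi

Δλ = 174.7436 − -141.2075 = 315.9511°; wrapped into (−180°, 180°]: -44.0489°.
Δφ = 8.1516 − 47.1480 = -38.9964°.
a = sin²(Δφ/2) + cos φ₁ · cos φ₂ · sin²(Δλ/2) = 0.206082.
c = 2·atan2(√a, √(1−a)) = 0.94242 rad → d = 6371·c ≈ 6004.13 km ≈ 3241.97 nmi.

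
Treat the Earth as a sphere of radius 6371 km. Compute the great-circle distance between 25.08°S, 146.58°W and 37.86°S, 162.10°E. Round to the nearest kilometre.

5004 km

Δλ = 162.10 − -146.58 = 308.68°; wrapped into (−180°, 180°]: -51.32°.
Δφ = -37.86 − -25.08 = -12.78°.
a = sin²(Δφ/2) + cos φ₁ · cos φ₂ · sin²(Δλ/2) = 0.146474.
c = 2·atan2(√a, √(1−a)) = 0.78548 rad → d = 6371·c ≈ 5004.26 km.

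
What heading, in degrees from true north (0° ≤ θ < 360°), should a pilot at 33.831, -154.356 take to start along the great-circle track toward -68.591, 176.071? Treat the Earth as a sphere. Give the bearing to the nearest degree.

Δλ = 176.071 − -154.356 = 330.427°; wrapped into (−180°, 180°]: -29.573°.
θ = atan2( sin Δλ · cos φ₂ , cos φ₁ · sin φ₂ − sin φ₁ · cos φ₂ · cos Δλ )
  = atan2(-0.18015, -0.95012) = -169.264° → normalised to [0°, 360°): 190.736°.

191°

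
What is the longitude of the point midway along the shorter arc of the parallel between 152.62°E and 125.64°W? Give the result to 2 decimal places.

166.51°W

Signed shortest Δλ from +152.62° to -125.64° is +81.74°.
Midpoint longitude = +152.62° + (+81.74°)/2 = +152.62° + 40.87° = +193.49°.
Normalise into (−180°, 180°]: -166.51°.
(The naïve average (+152.62 + -125.64)/2 = 13.49° is on the wrong side of the globe.)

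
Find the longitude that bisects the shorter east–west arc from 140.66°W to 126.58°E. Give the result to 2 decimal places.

172.96°E

Signed shortest Δλ from -140.66° to +126.58° is -92.76°.
Midpoint longitude = -140.66° + (-92.76°)/2 = -140.66° − 46.38° = -187.04°.
Normalise into (−180°, 180°]: +172.96°.
(The naïve average (-140.66 + +126.58)/2 = -7.04° is on the wrong side of the globe.)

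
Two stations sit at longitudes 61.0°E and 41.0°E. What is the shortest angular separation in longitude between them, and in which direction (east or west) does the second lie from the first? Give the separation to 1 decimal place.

Raw difference: 41.0 − 61.0 = -20.0°.
Normalise into (−180°, 180°]: -20.0° stays -20.0°.
Negative ⇒ the second point lies to the west; separation 20.0°.

20.0° west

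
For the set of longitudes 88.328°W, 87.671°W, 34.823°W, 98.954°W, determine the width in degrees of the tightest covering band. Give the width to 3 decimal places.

64.131°

Sort the longitudes: -98.954°, -88.328°, -87.671°, -34.823°.
Eastward gaps between consecutive values (wrapping around): 10.626°, 0.657°, 52.848°, 295.869°.
Largest gap = 295.869° ⇒ minimal covering band is its complement: 360° − 295.869° = 64.131°.
Band runs from -98.954° eastward to -34.823°.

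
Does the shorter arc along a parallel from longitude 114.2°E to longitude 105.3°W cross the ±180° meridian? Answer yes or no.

Yes

Naïve |-105.3 − 114.2| = 219.5° > 180°, so the shorter arc goes the other way round — across 180°.
Signed shortest Δλ = ((-105.3 − 114.2 + 180) mod 360) − 180 = 140.5°.
Going east by 140.5° from +114.2° passes through 180° before reaching -105.3°.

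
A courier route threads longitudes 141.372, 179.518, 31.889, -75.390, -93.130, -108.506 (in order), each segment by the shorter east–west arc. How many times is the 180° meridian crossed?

Leg 1: +141.372° → +179.518°, shortest Δλ = 38.146° (east) — does not cross 180°.
Leg 2: +179.518° → +31.889°, shortest Δλ = -147.629° (west) — does not cross 180°.
Leg 3: +31.889° → -75.390°, shortest Δλ = -107.279° (west) — does not cross 180°.
Leg 4: -75.390° → -93.130°, shortest Δλ = -17.74° (west) — does not cross 180°.
Leg 5: -93.130° → -108.506°, shortest Δλ = -15.376° (west) — does not cross 180°.
Total crossings: 0.

0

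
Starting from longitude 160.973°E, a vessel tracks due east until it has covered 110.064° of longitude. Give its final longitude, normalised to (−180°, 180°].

Start at +160.973°; shift +110.064° → +271.037°.
+271.037° lies outside (−180°, 180°]; subtract 360° → -88.963°.

88.963°W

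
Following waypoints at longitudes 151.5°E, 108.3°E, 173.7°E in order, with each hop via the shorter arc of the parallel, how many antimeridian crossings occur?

0

Leg 1: +151.5° → +108.3°, shortest Δλ = -43.2° (west) — does not cross 180°.
Leg 2: +108.3° → +173.7°, shortest Δλ = 65.4° (east) — does not cross 180°.
Total crossings: 0.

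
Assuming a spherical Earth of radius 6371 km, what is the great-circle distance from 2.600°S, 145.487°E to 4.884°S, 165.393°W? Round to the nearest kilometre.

Δλ = -165.393 − 145.487 = -310.880°; wrapped into (−180°, 180°]: 49.120°.
Δφ = -4.884 − -2.600 = -2.284°.
a = sin²(Δφ/2) + cos φ₁ · cos φ₂ · sin²(Δλ/2) = 0.172354.
c = 2·atan2(√a, √(1−a)) = 0.85623 rad → d = 6371·c ≈ 5455.03 km.

5455 km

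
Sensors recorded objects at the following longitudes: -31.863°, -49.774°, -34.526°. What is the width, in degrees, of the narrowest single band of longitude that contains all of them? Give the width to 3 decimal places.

Sort the longitudes: -49.774°, -34.526°, -31.863°.
Eastward gaps between consecutive values (wrapping around): 15.248°, 2.663°, 342.089°.
Largest gap = 342.089° ⇒ minimal covering band is its complement: 360° − 342.089° = 17.911°.
Band runs from -49.774° eastward to -31.863°.

17.911°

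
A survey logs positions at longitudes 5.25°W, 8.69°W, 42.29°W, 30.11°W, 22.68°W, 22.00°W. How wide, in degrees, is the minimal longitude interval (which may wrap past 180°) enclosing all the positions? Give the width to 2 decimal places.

Sort the longitudes: -42.29°, -30.11°, -22.68°, -22.00°, -8.69°, -5.25°.
Eastward gaps between consecutive values (wrapping around): 12.18°, 7.43°, 0.68°, 13.31°, 3.44°, 322.96°.
Largest gap = 322.96° ⇒ minimal covering band is its complement: 360° − 322.96° = 37.04°.
Band runs from -42.29° eastward to -5.25°.

37.04°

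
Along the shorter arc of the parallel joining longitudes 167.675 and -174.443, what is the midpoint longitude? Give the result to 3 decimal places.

Signed shortest Δλ from +167.675° to -174.443° is +17.882°.
Midpoint longitude = +167.675° + (+17.882°)/2 = +167.675° + 8.941° = +176.616°.
(The naïve average (+167.675 + -174.443)/2 = -3.384° is on the wrong side of the globe.)

+176.616°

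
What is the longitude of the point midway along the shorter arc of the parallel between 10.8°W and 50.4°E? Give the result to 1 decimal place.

Signed shortest Δλ from -10.8° to +50.4° is +61.2°.
Midpoint longitude = -10.8° + (+61.2°)/2 = -10.8° + 30.6° = +19.8°.

19.8°E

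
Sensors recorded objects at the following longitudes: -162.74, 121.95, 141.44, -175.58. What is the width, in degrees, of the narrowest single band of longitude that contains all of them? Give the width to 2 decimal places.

Sort the longitudes: -175.58°, -162.74°, +121.95°, +141.44°.
Eastward gaps between consecutive values (wrapping around): 12.84°, 284.69°, 19.49°, 42.98°.
Largest gap = 284.69° ⇒ minimal covering band is its complement: 360° − 284.69° = 75.31°.
Band runs from +121.95° eastward to -162.74°, crossing the antimeridian.

75.31°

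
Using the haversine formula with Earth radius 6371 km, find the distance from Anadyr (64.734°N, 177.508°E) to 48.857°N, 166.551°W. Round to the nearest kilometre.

Δλ = -166.551 − 177.508 = -344.059°; wrapped into (−180°, 180°]: 15.941°.
Δφ = 48.857 − 64.734 = -15.877°.
a = sin²(Δφ/2) + cos φ₁ · cos φ₂ · sin²(Δλ/2) = 0.024474.
c = 2·atan2(√a, √(1−a)) = 0.31417 rad → d = 6371·c ≈ 2001.60 km.

2002 km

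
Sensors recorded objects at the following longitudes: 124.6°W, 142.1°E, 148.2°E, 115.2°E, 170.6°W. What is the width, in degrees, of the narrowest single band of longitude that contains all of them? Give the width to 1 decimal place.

Sort the longitudes: -170.6°, -124.6°, +115.2°, +142.1°, +148.2°.
Eastward gaps between consecutive values (wrapping around): 46.0°, 239.8°, 26.9°, 6.1°, 41.2°.
Largest gap = 239.8° ⇒ minimal covering band is its complement: 360° − 239.8° = 120.2°.
Band runs from +115.2° eastward to -124.6°, crossing the antimeridian.

120.2°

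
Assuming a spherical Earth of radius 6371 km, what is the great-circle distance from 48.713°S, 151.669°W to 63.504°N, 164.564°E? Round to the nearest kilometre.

13052 km

Δλ = 164.564 − -151.669 = 316.233°; wrapped into (−180°, 180°]: -43.767°.
Δφ = 63.504 − -48.713 = 112.217°.
a = sin²(Δφ/2) + cos φ₁ · cos φ₂ · sin²(Δλ/2) = 0.729952.
c = 2·atan2(√a, √(1−a)) = 2.04868 rad → d = 6371·c ≈ 13052.17 km.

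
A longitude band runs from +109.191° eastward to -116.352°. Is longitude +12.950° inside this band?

No

Band width going east from +109.191° to -116.352°: ((-116.352 − 109.191) mod 360) = 134.457°.
Offset of +12.950° east of the west edge: ((12.950 − 109.191) mod 360) = 263.759°.
263.759° > 134.457° ⇒ outside.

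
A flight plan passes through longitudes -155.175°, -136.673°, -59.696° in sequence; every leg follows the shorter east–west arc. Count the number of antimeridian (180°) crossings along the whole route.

Leg 1: -155.175° → -136.673°, shortest Δλ = 18.502° (east) — does not cross 180°.
Leg 2: -136.673° → -59.696°, shortest Δλ = 76.977° (east) — does not cross 180°.
Total crossings: 0.

0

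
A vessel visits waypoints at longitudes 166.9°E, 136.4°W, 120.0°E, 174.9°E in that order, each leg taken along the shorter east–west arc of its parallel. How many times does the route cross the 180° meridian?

Leg 1: +166.9° → -136.4°, shortest Δλ = 56.7° (east) — crosses 180°.
Leg 2: -136.4° → +120.0°, shortest Δλ = -103.6° (west) — crosses 180°.
Leg 3: +120.0° → +174.9°, shortest Δλ = 54.9° (east) — does not cross 180°.
Total crossings: 2.

2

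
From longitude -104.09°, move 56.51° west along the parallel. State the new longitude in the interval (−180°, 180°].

-160.60°

Start at -104.09°; shift −56.51° → -160.60°.
-160.60° already lies in (−180°, 180°].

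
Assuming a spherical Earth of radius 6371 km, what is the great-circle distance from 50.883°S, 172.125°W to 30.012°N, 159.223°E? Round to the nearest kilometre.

Δλ = 159.223 − -172.125 = 331.348°; wrapped into (−180°, 180°]: -28.652°.
Δφ = 30.012 − -50.883 = 80.895°.
a = sin²(Δφ/2) + cos φ₁ · cos φ₂ · sin²(Δλ/2) = 0.454326.
c = 2·atan2(√a, √(1−a)) = 1.47932 rad → d = 6371·c ≈ 9424.76 km.

9425 km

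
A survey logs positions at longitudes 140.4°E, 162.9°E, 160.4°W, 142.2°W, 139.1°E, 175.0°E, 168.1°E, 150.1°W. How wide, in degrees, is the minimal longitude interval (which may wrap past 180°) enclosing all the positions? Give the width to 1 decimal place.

Sort the longitudes: -160.4°, -150.1°, -142.2°, +139.1°, +140.4°, +162.9°, +168.1°, +175.0°.
Eastward gaps between consecutive values (wrapping around): 10.3°, 7.9°, 281.3°, 1.3°, 22.5°, 5.2°, 6.9°, 24.6°.
Largest gap = 281.3° ⇒ minimal covering band is its complement: 360° − 281.3° = 78.7°.
Band runs from +139.1° eastward to -142.2°, crossing the antimeridian.

78.7°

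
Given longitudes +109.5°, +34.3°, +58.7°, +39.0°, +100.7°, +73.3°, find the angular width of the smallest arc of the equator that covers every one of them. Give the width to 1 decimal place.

75.2°

Sort the longitudes: +34.3°, +39.0°, +58.7°, +73.3°, +100.7°, +109.5°.
Eastward gaps between consecutive values (wrapping around): 4.7°, 19.7°, 14.6°, 27.4°, 8.8°, 284.8°.
Largest gap = 284.8° ⇒ minimal covering band is its complement: 360° − 284.8° = 75.2°.
Band runs from +34.3° eastward to +109.5°.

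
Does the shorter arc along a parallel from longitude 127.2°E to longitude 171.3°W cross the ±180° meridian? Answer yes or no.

Yes

Naïve |-171.3 − 127.2| = 298.5° > 180°, so the shorter arc goes the other way round — across 180°.
Signed shortest Δλ = ((-171.3 − 127.2 + 180) mod 360) − 180 = 61.5°.
Going east by 61.5° from +127.2° passes through 180° before reaching -171.3°.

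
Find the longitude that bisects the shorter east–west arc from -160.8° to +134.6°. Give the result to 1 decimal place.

Signed shortest Δλ from -160.8° to +134.6° is -64.6°.
Midpoint longitude = -160.8° + (-64.6°)/2 = -160.8° − 32.3° = -193.1°.
Normalise into (−180°, 180°]: +166.9°.
(The naïve average (-160.8 + +134.6)/2 = -13.1° is on the wrong side of the globe.)

+166.9°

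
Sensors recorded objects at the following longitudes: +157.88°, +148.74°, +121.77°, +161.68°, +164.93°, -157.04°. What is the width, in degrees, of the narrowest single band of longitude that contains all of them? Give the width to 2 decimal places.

Sort the longitudes: -157.04°, +121.77°, +148.74°, +157.88°, +161.68°, +164.93°.
Eastward gaps between consecutive values (wrapping around): 278.81°, 26.97°, 9.14°, 3.80°, 3.25°, 38.03°.
Largest gap = 278.81° ⇒ minimal covering band is its complement: 360° − 278.81° = 81.19°.
Band runs from +121.77° eastward to -157.04°, crossing the antimeridian.

81.19°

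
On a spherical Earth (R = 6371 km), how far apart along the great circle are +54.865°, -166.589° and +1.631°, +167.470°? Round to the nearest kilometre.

6369 km

Δλ = 167.470 − -166.589 = 334.059°; wrapped into (−180°, 180°]: -25.941°.
Δφ = 1.631 − 54.865 = -53.234°.
a = sin²(Δφ/2) + cos φ₁ · cos φ₂ · sin²(Δλ/2) = 0.229707.
c = 2·atan2(√a, √(1−a)) = 0.99966 rad → d = 6371·c ≈ 6368.85 km.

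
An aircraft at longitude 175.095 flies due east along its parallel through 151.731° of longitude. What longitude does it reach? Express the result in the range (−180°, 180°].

-33.174°

Start at +175.095°; shift +151.731° → +326.826°.
+326.826° lies outside (−180°, 180°]; subtract 360° → -33.174°.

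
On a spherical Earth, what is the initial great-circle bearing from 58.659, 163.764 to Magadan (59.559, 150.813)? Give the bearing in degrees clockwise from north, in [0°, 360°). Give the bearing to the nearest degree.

Δλ = 150.813 − 163.764 = -12.951°.
θ = atan2( sin Δλ · cos φ₂ , cos φ₁ · sin φ₂ − sin φ₁ · cos φ₂ · cos Δλ )
  = atan2(-0.11355, 0.02671) = -76.761° → normalised to [0°, 360°): 283.239°.

283°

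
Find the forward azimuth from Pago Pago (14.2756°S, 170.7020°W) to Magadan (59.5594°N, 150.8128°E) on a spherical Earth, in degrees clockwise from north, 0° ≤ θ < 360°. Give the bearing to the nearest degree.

341°

Δλ = 150.8128 − -170.7020 = 321.5148°; wrapped into (−180°, 180°]: -38.4852°.
θ = atan2( sin Δλ · cos φ₂ , cos φ₁ · sin φ₂ − sin φ₁ · cos φ₂ · cos Δλ )
  = atan2(-0.31529, 0.93332) = -18.666° → normalised to [0°, 360°): 341.334°.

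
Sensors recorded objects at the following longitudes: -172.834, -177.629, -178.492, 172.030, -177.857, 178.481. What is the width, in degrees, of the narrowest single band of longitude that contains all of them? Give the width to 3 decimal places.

Sort the longitudes: -178.492°, -177.857°, -177.629°, -172.834°, +172.030°, +178.481°.
Eastward gaps between consecutive values (wrapping around): 0.635°, 0.228°, 4.795°, 344.864°, 6.451°, 3.027°.
Largest gap = 344.864° ⇒ minimal covering band is its complement: 360° − 344.864° = 15.136°.
Band runs from +172.030° eastward to -172.834°, crossing the antimeridian.

15.136°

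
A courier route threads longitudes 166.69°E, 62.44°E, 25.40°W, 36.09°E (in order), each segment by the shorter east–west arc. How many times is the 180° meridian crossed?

0

Leg 1: +166.69° → +62.44°, shortest Δλ = -104.25° (west) — does not cross 180°.
Leg 2: +62.44° → -25.40°, shortest Δλ = -87.84° (west) — does not cross 180°.
Leg 3: -25.40° → +36.09°, shortest Δλ = 61.49° (east) — does not cross 180°.
Total crossings: 0.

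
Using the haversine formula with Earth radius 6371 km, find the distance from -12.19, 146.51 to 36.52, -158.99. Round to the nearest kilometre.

7862 km

Δλ = -158.99 − 146.51 = -305.50°; wrapped into (−180°, 180°]: 54.50°.
Δφ = 36.52 − -12.19 = 48.71°.
a = sin²(Δφ/2) + cos φ₁ · cos φ₂ · sin²(Δλ/2) = 0.334750.
c = 2·atan2(√a, √(1−a)) = 1.23396 rad → d = 6371·c ≈ 7861.58 km.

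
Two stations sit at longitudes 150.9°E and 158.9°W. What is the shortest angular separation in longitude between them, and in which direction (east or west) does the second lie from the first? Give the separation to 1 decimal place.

Raw difference: -158.9 − 150.9 = -309.8°.
Normalise into (−180°, 180°]: -309.8° + 360° = 50.2°.
Positive ⇒ the second point lies to the east; separation 50.2°.

50.2° east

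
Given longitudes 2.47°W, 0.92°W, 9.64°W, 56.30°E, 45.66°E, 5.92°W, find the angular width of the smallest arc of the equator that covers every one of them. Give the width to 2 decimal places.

65.94°

Sort the longitudes: -9.64°, -5.92°, -2.47°, -0.92°, +45.66°, +56.30°.
Eastward gaps between consecutive values (wrapping around): 3.72°, 3.45°, 1.55°, 46.58°, 10.64°, 294.06°.
Largest gap = 294.06° ⇒ minimal covering band is its complement: 360° − 294.06° = 65.94°.
Band runs from -9.64° eastward to +56.30°.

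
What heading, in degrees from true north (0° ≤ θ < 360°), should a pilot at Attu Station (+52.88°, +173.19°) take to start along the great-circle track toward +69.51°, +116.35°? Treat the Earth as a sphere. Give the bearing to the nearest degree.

325°

Δλ = 116.35 − 173.19 = -56.84°.
θ = atan2( sin Δλ · cos φ₂ , cos φ₁ · sin φ₂ − sin φ₁ · cos φ₂ · cos Δλ )
  = atan2(-0.29304, 0.41264) = -35.381° → normalised to [0°, 360°): 324.619°.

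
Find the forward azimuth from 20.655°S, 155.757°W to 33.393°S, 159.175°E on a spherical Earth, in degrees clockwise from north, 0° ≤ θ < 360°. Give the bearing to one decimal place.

242.6°

Δλ = 159.175 − -155.757 = 314.932°; wrapped into (−180°, 180°]: -45.068°.
θ = atan2( sin Δλ · cos φ₂ , cos φ₁ · sin φ₂ − sin φ₁ · cos φ₂ · cos Δλ )
  = atan2(-0.59107, -0.30700) = -117.447° → normalised to [0°, 360°): 242.553°.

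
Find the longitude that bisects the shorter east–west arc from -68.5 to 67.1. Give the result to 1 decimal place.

-0.7°

Signed shortest Δλ from -68.5° to +67.1° is +135.6°.
Midpoint longitude = -68.5° + (+135.6°)/2 = -68.5° + 67.8° = -0.7°.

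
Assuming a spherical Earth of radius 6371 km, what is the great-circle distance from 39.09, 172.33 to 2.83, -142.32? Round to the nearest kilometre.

Δλ = -142.32 − 172.33 = -314.65°; wrapped into (−180°, 180°]: 45.35°.
Δφ = 2.83 − 39.09 = -36.26°.
a = sin²(Δφ/2) + cos φ₁ · cos φ₂ · sin²(Δλ/2) = 0.212036.
c = 2·atan2(√a, √(1−a)) = 0.95706 rad → d = 6371·c ≈ 6097.41 km.

6097 km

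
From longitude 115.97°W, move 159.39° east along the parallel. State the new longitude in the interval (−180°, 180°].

43.42°E

Start at -115.97°; shift +159.39° → +43.42°.
+43.42° already lies in (−180°, 180°].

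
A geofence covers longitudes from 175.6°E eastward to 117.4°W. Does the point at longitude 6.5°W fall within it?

Band width going east from +175.6° to -117.4°: ((-117.4 − 175.6) mod 360) = 67.0°.
Offset of -6.5° east of the west edge: ((-6.5 − 175.6) mod 360) = 177.9°.
177.9° > 67.0° ⇒ outside.

No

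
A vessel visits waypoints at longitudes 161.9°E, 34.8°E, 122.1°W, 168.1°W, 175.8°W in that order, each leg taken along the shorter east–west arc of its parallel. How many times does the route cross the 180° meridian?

Leg 1: +161.9° → +34.8°, shortest Δλ = -127.1° (west) — does not cross 180°.
Leg 2: +34.8° → -122.1°, shortest Δλ = -156.9° (west) — does not cross 180°.
Leg 3: -122.1° → -168.1°, shortest Δλ = -46.0° (west) — does not cross 180°.
Leg 4: -168.1° → -175.8°, shortest Δλ = -7.7° (west) — does not cross 180°.
Total crossings: 0.

0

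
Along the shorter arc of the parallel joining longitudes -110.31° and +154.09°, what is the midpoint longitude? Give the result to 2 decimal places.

Signed shortest Δλ from -110.31° to +154.09° is -95.60°.
Midpoint longitude = -110.31° + (-95.60°)/2 = -110.31° − 47.80° = -158.11°.
(The naïve average (-110.31 + +154.09)/2 = 21.89° is on the wrong side of the globe.)

-158.11°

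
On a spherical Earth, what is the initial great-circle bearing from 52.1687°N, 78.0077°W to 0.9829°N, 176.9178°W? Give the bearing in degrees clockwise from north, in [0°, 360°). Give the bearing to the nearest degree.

278°

Δλ = -176.9178 − -78.0077 = -98.9101°.
θ = atan2( sin Δλ · cos φ₂ , cos φ₁ · sin φ₂ − sin φ₁ · cos φ₂ · cos Δλ )
  = atan2(-0.98779, 0.13283) = -82.341° → normalised to [0°, 360°): 277.659°.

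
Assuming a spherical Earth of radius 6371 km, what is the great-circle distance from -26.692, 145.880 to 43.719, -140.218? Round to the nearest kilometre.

10847 km

Δλ = -140.218 − 145.880 = -286.098°; wrapped into (−180°, 180°]: 73.902°.
Δφ = 43.719 − -26.692 = 70.411°.
a = sin²(Δφ/2) + cos φ₁ · cos φ₂ · sin²(Δλ/2) = 0.565701.
c = 2·atan2(√a, √(1−a)) = 1.70258 rad → d = 6371·c ≈ 10847.14 km.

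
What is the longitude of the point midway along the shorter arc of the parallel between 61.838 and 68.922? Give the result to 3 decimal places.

Signed shortest Δλ from +61.838° to +68.922° is +7.084°.
Midpoint longitude = +61.838° + (+7.084°)/2 = +61.838° + 3.542° = +65.380°.

+65.380°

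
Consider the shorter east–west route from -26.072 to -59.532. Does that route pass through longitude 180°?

No

Signed shortest Δλ = ((-59.532 − -26.072 + 180) mod 360) − 180 = -33.46°.
Going west by 33.46° from -26.072° reaches -59.532° without touching 180°.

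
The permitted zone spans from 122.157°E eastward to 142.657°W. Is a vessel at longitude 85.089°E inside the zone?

No

Band width going east from +122.157° to -142.657°: ((-142.657 − 122.157) mod 360) = 95.186°.
Offset of +85.089° east of the west edge: ((85.089 − 122.157) mod 360) = 322.932°.
322.932° > 95.186° ⇒ outside.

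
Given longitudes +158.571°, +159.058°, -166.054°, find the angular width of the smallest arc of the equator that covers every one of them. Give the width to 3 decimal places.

35.375°

Sort the longitudes: -166.054°, +158.571°, +159.058°.
Eastward gaps between consecutive values (wrapping around): 324.625°, 0.487°, 34.888°.
Largest gap = 324.625° ⇒ minimal covering band is its complement: 360° − 324.625° = 35.375°.
Band runs from +158.571° eastward to -166.054°, crossing the antimeridian.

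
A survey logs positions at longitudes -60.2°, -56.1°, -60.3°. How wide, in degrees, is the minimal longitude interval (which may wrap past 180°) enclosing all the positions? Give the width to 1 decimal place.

Sort the longitudes: -60.3°, -60.2°, -56.1°.
Eastward gaps between consecutive values (wrapping around): 0.1°, 4.1°, 355.8°.
Largest gap = 355.8° ⇒ minimal covering band is its complement: 360° − 355.8° = 4.2°.
Band runs from -60.3° eastward to -56.1°.

4.2°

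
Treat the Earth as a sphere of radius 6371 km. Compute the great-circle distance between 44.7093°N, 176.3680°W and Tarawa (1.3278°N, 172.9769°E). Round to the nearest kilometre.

4936 km

Δλ = 172.9769 − -176.3680 = 349.3449°; wrapped into (−180°, 180°]: -10.6551°.
Δφ = 1.3278 − 44.7093 = -43.3815°.
a = sin²(Δφ/2) + cos φ₁ · cos φ₂ · sin²(Δλ/2) = 0.142727.
c = 2·atan2(√a, √(1−a)) = 0.77482 rad → d = 6371·c ≈ 4936.39 km.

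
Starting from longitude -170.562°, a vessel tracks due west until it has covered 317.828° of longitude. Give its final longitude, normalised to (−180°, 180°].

-128.390°

Start at -170.562°; shift −317.828° → -488.390°.
-488.390° lies outside (−180°, 180°]; add 360° → -128.390°.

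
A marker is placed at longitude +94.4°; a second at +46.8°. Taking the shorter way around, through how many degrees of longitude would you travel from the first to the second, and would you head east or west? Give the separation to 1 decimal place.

47.6° west

Raw difference: 46.8 − 94.4 = -47.6°.
Normalise into (−180°, 180°]: -47.6° stays -47.6°.
Negative ⇒ the second point lies to the west; separation 47.6°.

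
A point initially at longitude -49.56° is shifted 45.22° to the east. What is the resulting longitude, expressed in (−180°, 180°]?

Start at -49.56°; shift +45.22° → -4.34°.
-4.34° already lies in (−180°, 180°].

-4.34°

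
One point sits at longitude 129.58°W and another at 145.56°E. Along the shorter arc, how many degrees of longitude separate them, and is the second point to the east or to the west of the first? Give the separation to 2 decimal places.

84.86° west

Raw difference: 145.56 − -129.58 = 275.14°.
Normalise into (−180°, 180°]: 275.14° − 360° = -84.86°.
Negative ⇒ the second point lies to the west; separation 84.86°.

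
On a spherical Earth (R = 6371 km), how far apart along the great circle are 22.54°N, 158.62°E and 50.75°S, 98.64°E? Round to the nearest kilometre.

Δλ = 98.64 − 158.62 = -59.98°.
Δφ = -50.75 − 22.54 = -73.29°.
a = sin²(Δφ/2) + cos φ₁ · cos φ₂ · sin²(Δλ/2) = 0.502241.
c = 2·atan2(√a, √(1−a)) = 1.57528 rad → d = 6371·c ≈ 10036.10 km.

10036 km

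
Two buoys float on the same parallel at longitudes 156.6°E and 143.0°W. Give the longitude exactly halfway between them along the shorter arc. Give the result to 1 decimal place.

Signed shortest Δλ from +156.6° to -143.0° is +60.4°.
Midpoint longitude = +156.6° + (+60.4°)/2 = +156.6° + 30.2° = +186.8°.
Normalise into (−180°, 180°]: -173.2°.
(The naïve average (+156.6 + -143.0)/2 = 6.8° is on the wrong side of the globe.)

173.2°W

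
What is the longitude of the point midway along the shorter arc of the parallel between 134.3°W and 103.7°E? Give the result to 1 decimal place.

Signed shortest Δλ from -134.3° to +103.7° is -122.0°.
Midpoint longitude = -134.3° + (-122.0°)/2 = -134.3° − 61.0° = -195.3°.
Normalise into (−180°, 180°]: +164.7°.
(The naïve average (-134.3 + +103.7)/2 = -15.3° is on the wrong side of the globe.)

164.7°E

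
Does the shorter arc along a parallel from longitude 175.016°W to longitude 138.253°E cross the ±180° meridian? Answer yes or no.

Naïve |138.253 − -175.016| = 313.269° > 180°, so the shorter arc goes the other way round — across 180°.
Signed shortest Δλ = ((138.253 − -175.016 + 180) mod 360) − 180 = -46.731°.
Going west by 46.731° from -175.016° passes through 180° before reaching +138.253°.

Yes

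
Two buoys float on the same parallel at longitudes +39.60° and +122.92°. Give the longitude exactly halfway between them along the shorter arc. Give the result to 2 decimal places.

+81.26°

Signed shortest Δλ from +39.60° to +122.92° is +83.32°.
Midpoint longitude = +39.60° + (+83.32°)/2 = +39.60° + 41.66° = +81.26°.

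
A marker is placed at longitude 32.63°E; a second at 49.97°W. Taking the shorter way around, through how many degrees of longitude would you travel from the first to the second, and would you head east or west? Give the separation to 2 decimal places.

82.60° west

Raw difference: -49.97 − 32.63 = -82.6°.
Normalise into (−180°, 180°]: -82.6° stays -82.6°.
Negative ⇒ the second point lies to the west; separation 82.60°.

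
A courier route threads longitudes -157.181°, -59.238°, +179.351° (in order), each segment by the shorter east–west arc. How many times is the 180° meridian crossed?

Leg 1: -157.181° → -59.238°, shortest Δλ = 97.943° (east) — does not cross 180°.
Leg 2: -59.238° → +179.351°, shortest Δλ = -121.411° (west) — crosses 180°.
Total crossings: 1.

1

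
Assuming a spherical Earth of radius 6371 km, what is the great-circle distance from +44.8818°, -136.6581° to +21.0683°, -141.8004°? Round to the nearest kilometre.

Δλ = -141.8004 − -136.6581 = -5.1423°.
Δφ = 21.0683 − 44.8818 = -23.8135°.
a = sin²(Δφ/2) + cos φ₁ · cos φ₂ · sin²(Δλ/2) = 0.043898.
c = 2·atan2(√a, √(1−a)) = 0.42217 rad → d = 6371·c ≈ 2689.62 km.

2690 km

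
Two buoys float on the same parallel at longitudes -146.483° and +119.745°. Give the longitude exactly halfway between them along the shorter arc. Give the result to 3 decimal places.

+166.631°

Signed shortest Δλ from -146.483° to +119.745° is -93.772°.
Midpoint longitude = -146.483° + (-93.772°)/2 = -146.483° − 46.886° = -193.369°.
Normalise into (−180°, 180°]: +166.631°.
(The naïve average (-146.483 + +119.745)/2 = -13.369° is on the wrong side of the globe.)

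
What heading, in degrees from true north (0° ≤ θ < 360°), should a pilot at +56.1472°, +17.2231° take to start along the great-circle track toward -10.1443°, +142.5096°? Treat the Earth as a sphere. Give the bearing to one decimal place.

Δλ = 142.5096 − 17.2231 = 125.2865°.
θ = atan2( sin Δλ · cos φ₂ , cos φ₁ · sin φ₂ − sin φ₁ · cos φ₂ · cos Δλ )
  = atan2(0.80351, 0.37412) = 65.033° → normalised to [0°, 360°): 65.033°.

65.0°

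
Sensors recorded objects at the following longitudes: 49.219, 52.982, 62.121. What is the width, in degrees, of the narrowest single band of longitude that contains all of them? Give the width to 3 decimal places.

Sort the longitudes: +49.219°, +52.982°, +62.121°.
Eastward gaps between consecutive values (wrapping around): 3.763°, 9.139°, 347.098°.
Largest gap = 347.098° ⇒ minimal covering band is its complement: 360° − 347.098° = 12.902°.
Band runs from +49.219° eastward to +62.121°.

12.902°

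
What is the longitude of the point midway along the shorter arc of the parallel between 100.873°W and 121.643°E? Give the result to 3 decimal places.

169.615°W

Signed shortest Δλ from -100.873° to +121.643° is -137.484°.
Midpoint longitude = -100.873° + (-137.484°)/2 = -100.873° − 68.742° = -169.615°.
(The naïve average (-100.873 + +121.643)/2 = 10.385° is on the wrong side of the globe.)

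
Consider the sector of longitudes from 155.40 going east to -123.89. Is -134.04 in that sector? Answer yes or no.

Yes

Band width going east from +155.40° to -123.89°: ((-123.89 − 155.40) mod 360) = 80.71°.
Offset of -134.04° east of the west edge: ((-134.04 − 155.40) mod 360) = 70.56°.
70.56° ≤ 80.71° ⇒ inside.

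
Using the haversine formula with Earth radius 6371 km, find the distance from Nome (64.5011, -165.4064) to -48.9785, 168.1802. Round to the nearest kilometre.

Δλ = 168.1802 − -165.4064 = 333.5866°; wrapped into (−180°, 180°]: -26.4134°.
Δφ = -48.9785 − 64.5011 = -113.4796°.
a = sin²(Δφ/2) + cos φ₁ · cos φ₂ · sin²(Δλ/2) = 0.713959.
c = 2·atan2(√a, √(1−a)) = 2.01299 rad → d = 6371·c ≈ 12824.73 km.

12825 km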